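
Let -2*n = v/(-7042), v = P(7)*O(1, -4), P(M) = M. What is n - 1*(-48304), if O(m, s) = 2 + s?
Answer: 48593823/1006 ≈ 48304.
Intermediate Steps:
v = -14 (v = 7*(2 - 4) = 7*(-2) = -14)
n = -1/1006 (n = -(-7)/(-7042) = -(-7)*(-1)/7042 = -½*1/503 = -1/1006 ≈ -0.00099404)
n - 1*(-48304) = -1/1006 - 1*(-48304) = -1/1006 + 48304 = 48593823/1006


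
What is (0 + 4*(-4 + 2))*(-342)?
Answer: 2736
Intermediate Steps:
(0 + 4*(-4 + 2))*(-342) = (0 + 4*(-2))*(-342) = (0 - 8)*(-342) = -8*(-342) = 2736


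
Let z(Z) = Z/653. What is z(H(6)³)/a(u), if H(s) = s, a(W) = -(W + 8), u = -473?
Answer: 72/101215 ≈ 0.00071136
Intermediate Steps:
a(W) = -8 - W (a(W) = -(8 + W) = -8 - W)
z(Z) = Z/653 (z(Z) = Z*(1/653) = Z/653)
z(H(6)³)/a(u) = ((1/653)*6³)/(-8 - 1*(-473)) = ((1/653)*216)/(-8 + 473) = (216/653)/465 = (216/653)*(1/465) = 72/101215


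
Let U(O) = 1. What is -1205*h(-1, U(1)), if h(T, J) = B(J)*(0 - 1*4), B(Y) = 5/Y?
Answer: 24100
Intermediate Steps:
h(T, J) = -20/J (h(T, J) = (5/J)*(0 - 1*4) = (5/J)*(0 - 4) = (5/J)*(-4) = -20/J)
-1205*h(-1, U(1)) = -(-24100)/1 = -(-24100) = -1205*(-20) = 24100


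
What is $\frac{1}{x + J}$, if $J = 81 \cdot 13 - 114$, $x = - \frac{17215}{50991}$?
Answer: $\frac{50991}{47863334} \approx 0.0010653$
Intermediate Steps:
$x = - \frac{17215}{50991}$ ($x = \left(-17215\right) \frac{1}{50991} = - \frac{17215}{50991} \approx -0.33761$)
$J = 939$ ($J = 1053 - 114 = 939$)
$\frac{1}{x + J} = \frac{1}{- \frac{17215}{50991} + 939} = \frac{1}{\frac{47863334}{50991}} = \frac{50991}{47863334}$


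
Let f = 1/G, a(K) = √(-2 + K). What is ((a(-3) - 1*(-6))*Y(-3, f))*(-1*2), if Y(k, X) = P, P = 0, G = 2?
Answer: 0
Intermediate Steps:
f = ½ (f = 1/2 = ½ ≈ 0.50000)
Y(k, X) = 0
((a(-3) - 1*(-6))*Y(-3, f))*(-1*2) = ((√(-2 - 3) - 1*(-6))*0)*(-1*2) = ((√(-5) + 6)*0)*(-2) = ((I*√5 + 6)*0)*(-2) = ((6 + I*√5)*0)*(-2) = 0*(-2) = 0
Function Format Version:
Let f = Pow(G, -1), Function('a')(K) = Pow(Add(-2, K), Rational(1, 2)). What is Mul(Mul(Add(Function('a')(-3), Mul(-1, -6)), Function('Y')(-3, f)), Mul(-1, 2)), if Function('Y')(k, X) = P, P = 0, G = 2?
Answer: 0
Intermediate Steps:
f = Rational(1, 2) (f = Pow(2, -1) = Rational(1, 2) ≈ 0.50000)
Function('Y')(k, X) = 0
Mul(Mul(Add(Function('a')(-3), Mul(-1, -6)), Function('Y')(-3, f)), Mul(-1, 2)) = Mul(Mul(Add(Pow(Add(-2, -3), Rational(1, 2)), Mul(-1, -6)), 0), Mul(-1, 2)) = Mul(Mul(Add(Pow(-5, Rational(1, 2)), 6), 0), -2) = Mul(Mul(Add(Mul(I, Pow(5, Rational(1, 2))), 6), 0), -2) = Mul(Mul(Add(6, Mul(I, Pow(5, Rational(1, 2)))), 0), -2) = Mul(0, -2) = 0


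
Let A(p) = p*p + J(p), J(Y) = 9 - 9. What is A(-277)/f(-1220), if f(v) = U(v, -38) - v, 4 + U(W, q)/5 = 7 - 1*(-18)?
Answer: 76729/1325 ≈ 57.909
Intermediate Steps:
U(W, q) = 105 (U(W, q) = -20 + 5*(7 - 1*(-18)) = -20 + 5*(7 + 18) = -20 + 5*25 = -20 + 125 = 105)
J(Y) = 0
f(v) = 105 - v
A(p) = p² (A(p) = p*p + 0 = p² + 0 = p²)
A(-277)/f(-1220) = (-277)²/(105 - 1*(-1220)) = 76729/(105 + 1220) = 76729/1325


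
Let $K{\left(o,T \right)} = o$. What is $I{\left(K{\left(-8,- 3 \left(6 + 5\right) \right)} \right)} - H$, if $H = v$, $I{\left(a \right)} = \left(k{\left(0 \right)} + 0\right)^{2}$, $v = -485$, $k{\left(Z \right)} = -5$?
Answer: $510$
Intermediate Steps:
$I{\left(a \right)} = 25$ ($I{\left(a \right)} = \left(-5 + 0\right)^{2} = \left(-5\right)^{2} = 25$)
$H = -485$
$I{\left(K{\left(-8,- 3 \left(6 + 5\right) \right)} \right)} - H = 25 - -485 = 25 + 485 = 510$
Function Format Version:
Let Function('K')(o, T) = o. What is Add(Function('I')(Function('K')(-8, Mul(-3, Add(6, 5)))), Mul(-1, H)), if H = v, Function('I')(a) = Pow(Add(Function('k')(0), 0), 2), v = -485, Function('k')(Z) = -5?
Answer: 510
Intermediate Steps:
Function('I')(a) = 25 (Function('I')(a) = Pow(Add(-5, 0), 2) = Pow(-5, 2) = 25)
H = -485
Add(Function('I')(Function('K')(-8, Mul(-3, Add(6, 5)))), Mul(-1, H)) = Add(25, Mul(-1, -485)) = Add(25, 485) = 510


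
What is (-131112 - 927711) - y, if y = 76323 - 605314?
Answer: -529832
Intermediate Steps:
y = -528991
(-131112 - 927711) - y = (-131112 - 927711) - 1*(-528991) = -1058823 + 528991 = -529832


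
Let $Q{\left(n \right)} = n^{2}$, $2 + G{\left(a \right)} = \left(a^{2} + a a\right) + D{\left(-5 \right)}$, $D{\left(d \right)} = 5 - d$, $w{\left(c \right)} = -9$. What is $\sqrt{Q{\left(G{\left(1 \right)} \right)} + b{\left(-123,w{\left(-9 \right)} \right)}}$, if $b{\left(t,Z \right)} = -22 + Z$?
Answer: $\sqrt{69} \approx 8.3066$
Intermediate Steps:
$G{\left(a \right)} = 8 + 2 a^{2}$ ($G{\left(a \right)} = -2 + \left(\left(a^{2} + a a\right) + \left(5 - -5\right)\right) = -2 + \left(\left(a^{2} + a^{2}\right) + \left(5 + 5\right)\right) = -2 + \left(2 a^{2} + 10\right) = -2 + \left(10 + 2 a^{2}\right) = 8 + 2 a^{2}$)
$\sqrt{Q{\left(G{\left(1 \right)} \right)} + b{\left(-123,w{\left(-9 \right)} \right)}} = \sqrt{\left(8 + 2 \cdot 1^{2}\right)^{2} - 31} = \sqrt{\left(8 + 2 \cdot 1\right)^{2} - 31} = \sqrt{\left(8 + 2\right)^{2} - 31} = \sqrt{10^{2} - 31} = \sqrt{100 - 31} = \sqrt{69}$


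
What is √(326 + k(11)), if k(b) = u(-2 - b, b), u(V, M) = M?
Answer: √337 ≈ 18.358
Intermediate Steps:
k(b) = b
√(326 + k(11)) = √(326 + 11) = √337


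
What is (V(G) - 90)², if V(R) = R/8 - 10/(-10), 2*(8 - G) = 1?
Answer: 1985281/256 ≈ 7755.0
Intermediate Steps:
G = 15/2 (G = 8 - ½*1 = 8 - ½ = 15/2 ≈ 7.5000)
V(R) = 1 + R/8 (V(R) = R*(⅛) - 10*(-⅒) = R/8 + 1 = 1 + R/8)
(V(G) - 90)² = ((1 + (⅛)*(15/2)) - 90)² = ((1 + 15/16) - 90)² = (31/16 - 90)² = (-1409/16)² = 1985281/256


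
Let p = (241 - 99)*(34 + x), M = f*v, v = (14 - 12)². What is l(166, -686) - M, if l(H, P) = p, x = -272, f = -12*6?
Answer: -33508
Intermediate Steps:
f = -72
v = 4 (v = 2² = 4)
M = -288 (M = -72*4 = -288)
p = -33796 (p = (241 - 99)*(34 - 272) = 142*(-238) = -33796)
l(H, P) = -33796
l(166, -686) - M = -33796 - 1*(-288) = -33796 + 288 = -33508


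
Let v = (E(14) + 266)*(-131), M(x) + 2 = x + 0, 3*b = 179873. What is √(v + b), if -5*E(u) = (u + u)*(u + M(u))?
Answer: √9941685/15 ≈ 210.20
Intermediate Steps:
b = 179873/3 (b = (⅓)*179873 = 179873/3 ≈ 59958.)
M(x) = -2 + x (M(x) = -2 + (x + 0) = -2 + x)
E(u) = -2*u*(-2 + 2*u)/5 (E(u) = -(u + u)*(u + (-2 + u))/5 = -2*u*(-2 + 2*u)/5)
v = -78862/5 (v = ((⅘)*14*(1 - 1*14) + 266)*(-131) = ((⅘)*14*(1 - 14) + 266)*(-131) = ((⅘)*14*(-13) + 266)*(-131) = (-728/5 + 266)*(-131) = (602/5)*(-131) = -78862/5 ≈ -15772.)
√(v + b) = √(-78862/5 + 179873/3) = √(662779/15) = √9941685/15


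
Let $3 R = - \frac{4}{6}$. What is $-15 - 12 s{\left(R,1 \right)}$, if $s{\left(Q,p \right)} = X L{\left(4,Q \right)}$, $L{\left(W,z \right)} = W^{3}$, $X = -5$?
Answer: $3825$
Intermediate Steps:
$R = - \frac{2}{9}$ ($R = \frac{\left(-4\right) \frac{1}{6}}{3} = \frac{1}{3} \left(- \frac{2}{3}\right) = - \frac{2}{9} \approx -0.22222$)
$s{\left(Q,p \right)} = -320$ ($s{\left(Q,p \right)} = - 5 \cdot 4^{3} = \left(-5\right) 64 = -320$)
$-15 - 12 s{\left(R,1 \right)} = -15 - -3840 = -15 + 3840 = 3825$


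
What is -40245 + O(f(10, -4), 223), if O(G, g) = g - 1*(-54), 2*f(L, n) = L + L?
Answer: -39968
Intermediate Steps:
f(L, n) = L (f(L, n) = (L + L)/2 = (2*L)/2 = L)
O(G, g) = 54 + g (O(G, g) = g + 54 = 54 + g)
-40245 + O(f(10, -4), 223) = -40245 + (54 + 223) = -40245 + 277 = -39968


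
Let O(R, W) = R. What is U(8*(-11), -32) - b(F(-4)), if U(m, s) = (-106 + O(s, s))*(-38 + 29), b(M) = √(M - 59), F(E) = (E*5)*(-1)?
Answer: 1242 - I*√39 ≈ 1242.0 - 6.245*I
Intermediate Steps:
F(E) = -5*E (F(E) = (5*E)*(-1) = -5*E)
b(M) = √(-59 + M)
U(m, s) = 954 - 9*s (U(m, s) = (-106 + s)*(-38 + 29) = (-106 + s)*(-9) = 954 - 9*s)
U(8*(-11), -32) - b(F(-4)) = (954 - 9*(-32)) - √(-59 - 5*(-4)) = (954 + 288) - √(-59 + 20) = 1242 - √(-39) = 1242 - I*√39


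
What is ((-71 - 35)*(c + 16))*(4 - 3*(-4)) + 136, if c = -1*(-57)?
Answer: -123672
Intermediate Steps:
c = 57
((-71 - 35)*(c + 16))*(4 - 3*(-4)) + 136 = ((-71 - 35)*(57 + 16))*(4 - 3*(-4)) + 136 = (-106*73)*(4 + 12) + 136 = -7738*16 + 136 = -123808 + 136 = -123672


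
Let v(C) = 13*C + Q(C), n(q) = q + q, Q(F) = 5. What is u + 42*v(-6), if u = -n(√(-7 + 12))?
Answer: -3066 - 2*√5 ≈ -3070.5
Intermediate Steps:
n(q) = 2*q
v(C) = 5 + 13*C (v(C) = 13*C + 5 = 5 + 13*C)
u = -2*√5 (u = -2*√(-7 + 12) = -2*√5 ≈ -4.4721)
u + 42*v(-6) = -2*√5 + 42*(5 + 13*(-6)) = -2*√5 + 42*(5 - 78) = -2*√5 + 42*(-73) = -2*√5 - 3066 = -3066 - 2*√5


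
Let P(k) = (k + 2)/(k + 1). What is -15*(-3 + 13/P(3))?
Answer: -111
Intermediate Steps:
P(k) = (2 + k)/(1 + k)
-15*(-3 + 13/P(3)) = -15*(-3 + 13/(((2 + 3)/(1 + 3)))) = -15*(-3 + 13/((5/4))) = -15*(-3 + 13/(((¼)*5))) = -15*(-3 + 13/(5/4)) = -15*(-3 + 13*(⅘)) = -15*(-3 + 52/5) = -15*37/5 = -111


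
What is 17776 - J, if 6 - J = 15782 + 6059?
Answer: 39611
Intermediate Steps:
J = -21835 (J = 6 - (15782 + 6059) = 6 - 1*21841 = 6 - 21841 = -21835)
17776 - J = 17776 - 1*(-21835) = 17776 + 21835 = 39611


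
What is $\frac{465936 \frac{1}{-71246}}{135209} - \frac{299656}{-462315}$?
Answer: $\frac{29453070698528}{45444151203045} \approx 0.64812$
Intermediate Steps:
$\frac{465936 \frac{1}{-71246}}{135209} - \frac{299656}{-462315} = 465936 \left(- \frac{1}{71246}\right) \frac{1}{135209} - - \frac{42808}{66045} = \left(- \frac{232968}{35623}\right) \frac{1}{135209} + \frac{42808}{66045} = - \frac{232968}{4816550207} + \frac{42808}{66045} = \frac{29453070698528}{45444151203045}$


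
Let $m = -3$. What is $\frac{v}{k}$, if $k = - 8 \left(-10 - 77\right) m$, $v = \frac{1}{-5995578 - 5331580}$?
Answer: $\frac{1}{23651105904} \approx 4.2281 \cdot 10^{-11}$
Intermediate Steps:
$v = - \frac{1}{11327158}$ ($v = \frac{1}{-11327158} = - \frac{1}{11327158} \approx -8.8283 \cdot 10^{-8}$)
$k = -2088$ ($k = - 8 \left(-10 - 77\right) \left(-3\right) = \left(-8\right) \left(-87\right) \left(-3\right) = 696 \left(-3\right) = -2088$)
$\frac{v}{k} = - \frac{1}{11327158 \left(-2088\right)} = \left(- \frac{1}{11327158}\right) \left(- \frac{1}{2088}\right) = \frac{1}{23651105904}$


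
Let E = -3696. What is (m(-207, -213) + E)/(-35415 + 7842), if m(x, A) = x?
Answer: 1301/9191 ≈ 0.14155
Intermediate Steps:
(m(-207, -213) + E)/(-35415 + 7842) = (-207 - 3696)/(-35415 + 7842) = -3903/(-27573) = -3903*(-1/27573) = 1301/9191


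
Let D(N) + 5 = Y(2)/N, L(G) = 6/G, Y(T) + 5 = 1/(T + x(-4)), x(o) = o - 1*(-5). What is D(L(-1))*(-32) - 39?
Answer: 865/9 ≈ 96.111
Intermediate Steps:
x(o) = 5 + o (x(o) = o + 5 = 5 + o)
Y(T) = -5 + 1/(1 + T) (Y(T) = -5 + 1/(T + (5 - 4)) = -5 + 1/(T + 1) = -5 + 1/(1 + T))
D(N) = -5 - 14/(3*N) (D(N) = -5 + ((-4 - 5*2)/(1 + 2))/N = -5 + ((-4 - 10)/3)/N = -5 + ((1/3)*(-14))/N = -5 - 14/(3*N))
D(L(-1))*(-32) - 39 = (-5 - 14/(3*(6/(-1))))*(-32) - 39 = (-5 - 14/(3*(6*(-1))))*(-32) - 39 = (-5 - 14/3/(-6))*(-32) - 39 = (-5 - 14/3*(-1/6))*(-32) - 39 = (-5 + 7/9)*(-32) - 39 = -38/9*(-32) - 39 = 1216/9 - 39 = 865/9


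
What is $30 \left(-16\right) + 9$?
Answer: $-471$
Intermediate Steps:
$30 \left(-16\right) + 9 = -480 + 9 = -471$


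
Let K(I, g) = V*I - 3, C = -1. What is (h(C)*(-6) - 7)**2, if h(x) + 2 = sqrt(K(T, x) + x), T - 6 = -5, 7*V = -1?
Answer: (35 - 6*I*sqrt(203))**2/49 ≈ -124.14 - 122.12*I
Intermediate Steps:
V = -1/7 (V = (1/7)*(-1) = -1/7 ≈ -0.14286)
T = 1 (T = 6 - 5 = 1)
K(I, g) = -3 - I/7 (K(I, g) = -I/7 - 3 = -3 - I/7)
h(x) = -2 + sqrt(-22/7 + x) (h(x) = -2 + sqrt((-3 - 1/7*1) + x) = -2 + sqrt((-3 - 1/7) + x) = -2 + sqrt(-22/7 + x))
(h(C)*(-6) - 7)**2 = ((-2 + sqrt(-154 + 49*(-1))/7)*(-6) - 7)**2 = ((-2 + sqrt(-154 - 49)/7)*(-6) - 7)**2 = ((-2 + sqrt(-203)/7)*(-6) - 7)**2 = ((-2 + (I*sqrt(203))/7)*(-6) - 7)**2 = ((-2 + I*sqrt(203)/7)*(-6) - 7)**2 = ((12 - 6*I*sqrt(203)/7) - 7)**2 = (5 - 6*I*sqrt(203)/7)**2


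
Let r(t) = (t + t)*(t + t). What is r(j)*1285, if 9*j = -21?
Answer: 251860/9 ≈ 27984.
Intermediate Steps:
j = -7/3 (j = (⅑)*(-21) = -7/3 ≈ -2.3333)
r(t) = 4*t² (r(t) = (2*t)*(2*t) = 4*t²)
r(j)*1285 = (4*(-7/3)²)*1285 = (4*(49/9))*1285 = (196/9)*1285 = 251860/9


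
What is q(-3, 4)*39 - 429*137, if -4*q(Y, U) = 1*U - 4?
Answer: -58773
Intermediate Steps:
q(Y, U) = 1 - U/4 (q(Y, U) = -(1*U - 4)/4 = -(U - 4)/4 = -(-4 + U)/4 = 1 - U/4)
q(-3, 4)*39 - 429*137 = (1 - ¼*4)*39 - 429*137 = (1 - 1)*39 - 58773 = 0*39 - 58773 = 0 - 58773 = -58773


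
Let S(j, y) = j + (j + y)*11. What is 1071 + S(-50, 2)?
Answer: 493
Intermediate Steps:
S(j, y) = 11*y + 12*j (S(j, y) = j + (11*j + 11*y) = 11*y + 12*j)
1071 + S(-50, 2) = 1071 + (11*2 + 12*(-50)) = 1071 + (22 - 600) = 1071 - 578 = 493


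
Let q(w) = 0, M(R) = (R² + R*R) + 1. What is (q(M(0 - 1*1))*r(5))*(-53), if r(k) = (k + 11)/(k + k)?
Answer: 0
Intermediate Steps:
r(k) = (11 + k)/(2*k) (r(k) = (11 + k)/((2*k)) = (11 + k)*(1/(2*k)) = (11 + k)/(2*k))
M(R) = 1 + 2*R² (M(R) = (R² + R²) + 1 = 2*R² + 1 = 1 + 2*R²)
(q(M(0 - 1*1))*r(5))*(-53) = (0*((½)*(11 + 5)/5))*(-53) = (0*((½)*(⅕)*16))*(-53) = (0*(8/5))*(-53) = 0*(-53) = 0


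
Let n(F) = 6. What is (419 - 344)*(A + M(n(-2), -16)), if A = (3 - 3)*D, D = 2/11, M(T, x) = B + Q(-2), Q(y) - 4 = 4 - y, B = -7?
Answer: 225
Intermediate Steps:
Q(y) = 8 - y (Q(y) = 4 + (4 - y) = 8 - y)
M(T, x) = 3 (M(T, x) = -7 + (8 - 1*(-2)) = -7 + (8 + 2) = -7 + 10 = 3)
D = 2/11 (D = 2*(1/11) = 2/11 ≈ 0.18182)
A = 0 (A = (3 - 3)*(2/11) = 0*(2/11) = 0)
(419 - 344)*(A + M(n(-2), -16)) = (419 - 344)*(0 + 3) = 75*3 = 225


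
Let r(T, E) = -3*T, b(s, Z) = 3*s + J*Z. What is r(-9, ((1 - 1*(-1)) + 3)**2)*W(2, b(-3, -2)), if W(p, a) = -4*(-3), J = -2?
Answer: 324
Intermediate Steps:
b(s, Z) = -2*Z + 3*s (b(s, Z) = 3*s - 2*Z = -2*Z + 3*s)
W(p, a) = 12
r(-9, ((1 - 1*(-1)) + 3)**2)*W(2, b(-3, -2)) = -3*(-9)*12 = 27*12 = 324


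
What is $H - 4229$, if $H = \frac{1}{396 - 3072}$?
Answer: $- \frac{11316805}{2676} \approx -4229.0$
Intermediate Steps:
$H = - \frac{1}{2676}$ ($H = \frac{1}{-2676} = - \frac{1}{2676} \approx -0.00037369$)
$H - 4229 = - \frac{1}{2676} - 4229 = - \frac{11316805}{2676}$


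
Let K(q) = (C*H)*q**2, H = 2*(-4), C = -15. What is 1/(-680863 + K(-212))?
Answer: 1/4712417 ≈ 2.1221e-7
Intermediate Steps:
H = -8
K(q) = 120*q**2 (K(q) = (-15*(-8))*q**2 = 120*q**2)
1/(-680863 + K(-212)) = 1/(-680863 + 120*(-212)**2) = 1/(-680863 + 120*44944) = 1/(-680863 + 5393280) = 1/4712417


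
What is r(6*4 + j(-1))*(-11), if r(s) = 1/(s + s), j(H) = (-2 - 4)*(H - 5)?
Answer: -11/120 ≈ -0.091667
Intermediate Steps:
j(H) = 30 - 6*H (j(H) = -6*(-5 + H) = 30 - 6*H)
r(s) = 1/(2*s)
r(6*4 + j(-1))*(-11) = (1/(2*(6*4 + (30 - 6*(-1)))))*(-11) = (1/(2*(24 + (30 + 6))))*(-11) = (1/(2*(24 + 36)))*(-11) = ((½)/60)*(-11) = ((½)*(1/60))*(-11) = (1/120)*(-11) = -11/120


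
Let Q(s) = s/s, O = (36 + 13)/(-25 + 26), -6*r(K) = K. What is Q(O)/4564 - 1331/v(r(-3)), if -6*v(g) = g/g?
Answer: 36448105/4564 ≈ 7986.0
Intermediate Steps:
r(K) = -K/6
O = 49 (O = 49/1 = 49*1 = 49)
v(g) = -1/6 (v(g) = -g/(6*g) = -1/6*1 = -1/6)
Q(s) = 1
Q(O)/4564 - 1331/v(r(-3)) = 1/4564 - 1331/(-1/6) = 1*(1/4564) - 1331*(-6) = 1/4564 + 7986 = 36448105/4564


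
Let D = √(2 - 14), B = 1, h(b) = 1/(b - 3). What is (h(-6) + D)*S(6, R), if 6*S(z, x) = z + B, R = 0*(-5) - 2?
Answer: -7/54 + 7*I*√3/3 ≈ -0.12963 + 4.0415*I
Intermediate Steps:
h(b) = 1/(-3 + b)
D = 2*I*√3 (D = √(-12) = 2*I*√3 ≈ 3.4641*I)
R = -2 (R = 0 - 2 = -2)
S(z, x) = ⅙ + z/6 (S(z, x) = (z + 1)/6 = (1 + z)/6 = ⅙ + z/6)
(h(-6) + D)*S(6, R) = (1/(-3 - 6) + 2*I*√3)*(⅙ + (⅙)*6) = (1/(-9) + 2*I*√3)*(⅙ + 1) = (-⅑ + 2*I*√3)*(7/6) = -7/54 + 7*I*√3/3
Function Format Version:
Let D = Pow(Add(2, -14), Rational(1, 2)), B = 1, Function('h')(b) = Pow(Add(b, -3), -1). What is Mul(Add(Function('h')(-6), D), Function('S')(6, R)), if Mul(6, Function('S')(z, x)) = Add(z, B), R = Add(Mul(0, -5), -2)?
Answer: Add(Rational(-7, 54), Mul(Rational(7, 3), I, Pow(3, Rational(1, 2)))) ≈ Add(-0.12963, Mul(4.0415, I))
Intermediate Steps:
Function('h')(b) = Pow(Add(-3, b), -1)
D = Mul(2, I, Pow(3, Rational(1, 2))) (D = Pow(-12, Rational(1, 2)) = Mul(2, I, Pow(3, Rational(1, 2))) ≈ Mul(3.4641, I))
R = -2 (R = Add(0, -2) = -2)
Function('S')(z, x) = Add(Rational(1, 6), Mul(Rational(1, 6), z)) (Function('S')(z, x) = Mul(Rational(1, 6), Add(z, 1)) = Mul(Rational(1, 6), Add(1, z)) = Add(Rational(1, 6), Mul(Rational(1, 6), z)))
Mul(Add(Function('h')(-6), D), Function('S')(6, R)) = Mul(Add(Pow(Add(-3, -6), -1), Mul(2, I, Pow(3, Rational(1, 2)))), Add(Rational(1, 6), Mul(Rational(1, 6), 6))) = Mul(Add(Pow(-9, -1), Mul(2, I, Pow(3, Rational(1, 2)))), Add(Rational(1, 6), 1)) = Mul(Add(Rational(-1, 9), Mul(2, I, Pow(3, Rational(1, 2)))), Rational(7, 6)) = Add(Rational(-7, 54), Mul(Rational(7, 3), I, Pow(3, Rational(1, 2))))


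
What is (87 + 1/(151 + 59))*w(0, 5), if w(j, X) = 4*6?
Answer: 73084/35 ≈ 2088.1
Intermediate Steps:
w(j, X) = 24
(87 + 1/(151 + 59))*w(0, 5) = (87 + 1/(151 + 59))*24 = (87 + 1/210)*24 = (18271/210)*24 = 73084/35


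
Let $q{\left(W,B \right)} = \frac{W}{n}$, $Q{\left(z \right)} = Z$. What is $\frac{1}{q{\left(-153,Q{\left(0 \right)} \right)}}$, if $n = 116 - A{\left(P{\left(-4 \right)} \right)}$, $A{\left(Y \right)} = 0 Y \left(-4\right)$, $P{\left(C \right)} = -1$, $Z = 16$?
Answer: $- \frac{116}{153} \approx -0.75817$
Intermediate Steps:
$A{\left(Y \right)} = 0$ ($A{\left(Y \right)} = 0 \left(-4\right) = 0$)
$Q{\left(z \right)} = 16$
$n = 116$ ($n = 116 - 0 = 116 + 0 = 116$)
$q{\left(W,B \right)} = \frac{W}{116}$
$\frac{1}{q{\left(-153,Q{\left(0 \right)} \right)}} = \frac{1}{\frac{1}{116} \left(-153\right)} = \frac{1}{- \frac{153}{116}} = - \frac{116}{153}$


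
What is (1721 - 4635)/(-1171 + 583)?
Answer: 1457/294 ≈ 4.9558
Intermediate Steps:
(1721 - 4635)/(-1171 + 583) = -2914/(-588) = -2914*(-1/588) = 1457/294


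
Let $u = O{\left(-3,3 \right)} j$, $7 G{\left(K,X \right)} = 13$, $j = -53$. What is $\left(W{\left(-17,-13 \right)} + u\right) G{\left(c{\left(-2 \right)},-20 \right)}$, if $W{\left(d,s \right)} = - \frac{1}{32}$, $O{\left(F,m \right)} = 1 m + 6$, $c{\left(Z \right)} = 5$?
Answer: $- \frac{198445}{224} \approx -885.92$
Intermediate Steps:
$O{\left(F,m \right)} = 6 + m$ ($O{\left(F,m \right)} = m + 6 = 6 + m$)
$W{\left(d,s \right)} = - \frac{1}{32}$ ($W{\left(d,s \right)} = \left(-1\right) \frac{1}{32} = - \frac{1}{32}$)
$G{\left(K,X \right)} = \frac{13}{7}$ ($G{\left(K,X \right)} = \frac{1}{7} \cdot 13 = \frac{13}{7}$)
$u = -477$ ($u = \left(6 + 3\right) \left(-53\right) = 9 \left(-53\right) = -477$)
$\left(W{\left(-17,-13 \right)} + u\right) G{\left(c{\left(-2 \right)},-20 \right)} = \left(- \frac{1}{32} - 477\right) \frac{13}{7} = \left(- \frac{15265}{32}\right) \frac{13}{7} = - \frac{198445}{224}$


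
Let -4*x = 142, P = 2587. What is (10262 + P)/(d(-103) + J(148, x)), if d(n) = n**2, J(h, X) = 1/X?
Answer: 304093/251079 ≈ 1.2111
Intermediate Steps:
x = -71/2 (x = -1/4*142 = -71/2 ≈ -35.500)
(10262 + P)/(d(-103) + J(148, x)) = (10262 + 2587)/((-103)**2 + 1/(-71/2)) = 12849/(10609 - 2/71) = 12849/(753237/71) = 12849*(71/753237) = 304093/251079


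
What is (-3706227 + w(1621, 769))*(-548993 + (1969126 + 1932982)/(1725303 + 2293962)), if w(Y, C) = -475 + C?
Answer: 2725768628649034507/1339755 ≈ 2.0345e+12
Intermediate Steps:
(-3706227 + w(1621, 769))*(-548993 + (1969126 + 1932982)/(1725303 + 2293962)) = (-3706227 + (-475 + 769))*(-548993 + (1969126 + 1932982)/(1725303 + 2293962)) = (-3706227 + 294)*(-548993 + 3902108/4019265) = -3705933*(-548993 + 3902108*(1/4019265)) = -3705933*(-548993 + 3902108/4019265) = -3705933*(-2206544448037/4019265) = 2725768628649034507/1339755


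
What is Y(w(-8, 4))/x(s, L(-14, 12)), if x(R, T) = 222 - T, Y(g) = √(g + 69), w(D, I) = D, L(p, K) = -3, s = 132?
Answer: √61/225 ≈ 0.034712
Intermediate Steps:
Y(g) = √(69 + g)
Y(w(-8, 4))/x(s, L(-14, 12)) = √(69 - 8)/(222 - 1*(-3)) = √61/(222 + 3) = √61/225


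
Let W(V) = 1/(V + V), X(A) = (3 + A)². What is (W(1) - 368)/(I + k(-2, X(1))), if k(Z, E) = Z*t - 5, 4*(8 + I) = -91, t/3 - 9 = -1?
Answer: 294/67 ≈ 4.3881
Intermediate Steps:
t = 24 (t = 27 + 3*(-1) = 27 - 3 = 24)
I = -123/4 (I = -8 + (¼)*(-91) = -8 - 91/4 = -123/4 ≈ -30.750)
k(Z, E) = -5 + 24*Z (k(Z, E) = Z*24 - 5 = 24*Z - 5 = -5 + 24*Z)
W(V) = 1/(2*V)
(W(1) - 368)/(I + k(-2, X(1))) = ((½)/1 - 368)/(-123/4 + (-5 + 24*(-2))) = ((½)*1 - 368)/(-123/4 + (-5 - 48)) = (½ - 368)/(-123/4 - 53) = -735/(2*(-335/4)) = -735/2*(-4/335) = 294/67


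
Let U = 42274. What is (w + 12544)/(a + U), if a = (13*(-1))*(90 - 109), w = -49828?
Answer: -37284/42521 ≈ -0.87684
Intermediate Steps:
a = 247 (a = -13*(-19) = 247)
(w + 12544)/(a + U) = (-49828 + 12544)/(247 + 42274) = -37284/42521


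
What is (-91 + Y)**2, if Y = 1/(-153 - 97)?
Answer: 517608001/62500 ≈ 8281.7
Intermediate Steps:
Y = -1/250 (Y = 1/(-250) = -1/250 ≈ -0.0040000)
(-91 + Y)**2 = (-91 - 1/250)**2 = (-22751/250)**2 = 517608001/62500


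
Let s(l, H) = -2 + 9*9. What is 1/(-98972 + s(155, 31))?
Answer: -1/98893 ≈ -1.0112e-5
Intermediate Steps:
s(l, H) = 79 (s(l, H) = -2 + 81 = 79)
1/(-98972 + s(155, 31)) = 1/(-98972 + 79) = 1/(-98893) = -1/98893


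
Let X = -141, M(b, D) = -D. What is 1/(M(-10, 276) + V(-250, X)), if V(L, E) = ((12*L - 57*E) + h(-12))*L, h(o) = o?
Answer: -1/1256526 ≈ -7.9585e-7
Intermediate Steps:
V(L, E) = L*(-12 - 57*E + 12*L) (V(L, E) = ((12*L - 57*E) - 12)*L = ((-57*E + 12*L) - 12)*L = (-12 - 57*E + 12*L)*L = L*(-12 - 57*E + 12*L))
1/(M(-10, 276) + V(-250, X)) = 1/(-1*276 + 3*(-250)*(-4 - 19*(-141) + 4*(-250))) = 1/(-276 + 3*(-250)*(-4 + 2679 - 1000)) = 1/(-276 + 3*(-250)*1675) = 1/(-276 - 1256250) = 1/(-1256526) = -1/1256526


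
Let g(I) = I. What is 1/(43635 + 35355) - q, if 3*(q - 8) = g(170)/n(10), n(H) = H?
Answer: -359843/26330 ≈ -13.667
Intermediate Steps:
q = 41/3 (q = 8 + (170/10)/3 = 8 + (170*(⅒))/3 = 8 + (⅓)*17 = 8 + 17/3 = 41/3 ≈ 13.667)
1/(43635 + 35355) - q = 1/(43635 + 35355) - 1*41/3 = 1/78990 - 41/3 = -359843/26330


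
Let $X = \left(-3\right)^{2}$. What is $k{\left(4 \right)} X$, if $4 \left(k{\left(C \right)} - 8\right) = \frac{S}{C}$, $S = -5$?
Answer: $\frac{1107}{16} \approx 69.188$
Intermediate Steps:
$X = 9$
$k{\left(C \right)} = 8 - \frac{5}{4 C}$ ($k{\left(C \right)} = 8 + \frac{\left(-5\right) \frac{1}{C}}{4} = 8 - \frac{5}{4 C}$)
$k{\left(4 \right)} X = \left(8 - \frac{5}{4 \cdot 4}\right) 9 = \left(8 - \frac{5}{16}\right) 9 = \frac{123}{16} \cdot 9 = \frac{1107}{16}$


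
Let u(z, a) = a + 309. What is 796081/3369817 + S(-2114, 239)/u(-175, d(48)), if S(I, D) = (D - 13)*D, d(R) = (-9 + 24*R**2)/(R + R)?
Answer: 531554189063/8674827999 ≈ 61.275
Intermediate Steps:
d(R) = (-9 + 24*R**2)/(2*R) (d(R) = (-9 + 24*R**2)/((2*R)) = (-9 + 24*R**2)*(1/(2*R)) = (-9 + 24*R**2)/(2*R))
S(I, D) = D*(-13 + D) (S(I, D) = (-13 + D)*D = D*(-13 + D))
u(z, a) = 309 + a
796081/3369817 + S(-2114, 239)/u(-175, d(48)) = 796081/3369817 + (239*(-13 + 239))/(309 + (12*48 - 9/2/48)) = 796081*(1/3369817) + (239*226)/(309 + (576 - 9/2*1/48)) = 72371/306347 + 54014/(309 + (576 - 3/32)) = 72371/306347 + 54014/(309 + 18429/32) = 72371/306347 + 54014/(28317/32) = 72371/306347 + 54014*(32/28317) = 72371/306347 + 1728448/28317 = 531554189063/8674827999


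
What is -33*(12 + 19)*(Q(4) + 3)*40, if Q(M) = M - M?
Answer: -122760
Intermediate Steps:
Q(M) = 0
-33*(12 + 19)*(Q(4) + 3)*40 = -33*(12 + 19)*(0 + 3)*40 = -1023*3*40 = -33*93*40 = -3069*40 = -122760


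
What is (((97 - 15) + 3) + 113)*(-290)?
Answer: -57420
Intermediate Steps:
(((97 - 15) + 3) + 113)*(-290) = ((82 + 3) + 113)*(-290) = (85 + 113)*(-290) = 198*(-290) = -57420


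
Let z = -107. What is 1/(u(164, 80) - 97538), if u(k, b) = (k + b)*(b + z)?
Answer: -1/104126 ≈ -9.6038e-6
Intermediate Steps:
u(k, b) = (-107 + b)*(b + k) (u(k, b) = (k + b)*(b - 107) = (b + k)*(-107 + b) = (-107 + b)*(b + k))
1/(u(164, 80) - 97538) = 1/((80² - 107*80 - 107*164 + 80*164) - 97538) = 1/((6400 - 8560 - 17548 + 13120) - 97538) = 1/(-6588 - 97538) = 1/(-104126) = -1/104126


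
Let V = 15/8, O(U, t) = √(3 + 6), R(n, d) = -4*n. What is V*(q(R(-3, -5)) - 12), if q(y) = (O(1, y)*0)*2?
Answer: -45/2 ≈ -22.500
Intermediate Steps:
O(U, t) = 3 (O(U, t) = √9 = 3)
q(y) = 0 (q(y) = (3*0)*2 = 0*2 = 0)
V = 15/8 (V = 15*(⅛) = 15/8 ≈ 1.8750)
V*(q(R(-3, -5)) - 12) = 15*(0 - 12)/8 = (15/8)*(-12) = -45/2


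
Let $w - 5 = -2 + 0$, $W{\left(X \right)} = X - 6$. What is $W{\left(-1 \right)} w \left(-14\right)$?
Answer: $294$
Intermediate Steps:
$W{\left(X \right)} = -6 + X$ ($W{\left(X \right)} = X - 6 = -6 + X$)
$w = 3$ ($w = 5 + \left(-2 + 0\right) = 5 - 2 = 3$)
$W{\left(-1 \right)} w \left(-14\right) = \left(-6 - 1\right) 3 \left(-14\right) = \left(-7\right) 3 \left(-14\right) = \left(-21\right) \left(-14\right) = 294$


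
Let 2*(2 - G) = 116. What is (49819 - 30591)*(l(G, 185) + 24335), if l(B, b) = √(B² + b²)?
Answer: 467913380 + 19228*√37361 ≈ 4.7163e+8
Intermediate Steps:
G = -56 (G = 2 - ½*116 = 2 - 58 = -56)
(49819 - 30591)*(l(G, 185) + 24335) = (49819 - 30591)*(√((-56)² + 185²) + 24335) = 19228*(√(3136 + 34225) + 24335) = 19228*(√37361 + 24335) = 19228*(24335 + √37361) = 467913380 + 19228*√37361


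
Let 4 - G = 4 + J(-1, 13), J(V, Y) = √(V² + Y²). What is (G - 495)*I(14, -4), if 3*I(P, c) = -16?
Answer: 2640 + 16*√170/3 ≈ 2709.5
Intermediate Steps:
I(P, c) = -16/3 (I(P, c) = (⅓)*(-16) = -16/3)
G = -√170 (G = 4 - (4 + √((-1)² + 13²)) = 4 - (4 + √(1 + 169)) = 4 - (4 + √170) = 4 + (-4 - √170) = -√170 ≈ -13.038)
(G - 495)*I(14, -4) = (-√170 - 495)*(-16/3) = (-495 - √170)*(-16/3) = 2640 + 16*√170/3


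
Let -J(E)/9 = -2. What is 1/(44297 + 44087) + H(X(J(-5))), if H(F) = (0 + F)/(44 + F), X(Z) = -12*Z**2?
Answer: 85910209/84937024 ≈ 1.0115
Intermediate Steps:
J(E) = 18 (J(E) = -9*(-2) = 18)
H(F) = F/(44 + F)
1/(44297 + 44087) + H(X(J(-5))) = 1/(44297 + 44087) + (-12*18**2)/(44 - 12*18**2) = 1/88384 + (-12*324)/(44 - 12*324) = 1/88384 - 3888/(44 - 3888) = 1/88384 - 3888/(-3844) = 1/88384 - 3888*(-1/3844) = 1/88384 + 972/961 = 85910209/84937024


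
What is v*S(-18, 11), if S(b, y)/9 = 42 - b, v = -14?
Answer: -7560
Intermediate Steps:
S(b, y) = 378 - 9*b (S(b, y) = 9*(42 - b) = 378 - 9*b)
v*S(-18, 11) = -14*(378 - 9*(-18)) = -14*(378 + 162) = -14*540 = -7560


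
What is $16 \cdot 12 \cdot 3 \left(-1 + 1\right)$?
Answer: $0$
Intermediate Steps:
$16 \cdot 12 \cdot 3 \left(-1 + 1\right) = 192 \cdot 3 \cdot 0 = 192 \cdot 0 = 0$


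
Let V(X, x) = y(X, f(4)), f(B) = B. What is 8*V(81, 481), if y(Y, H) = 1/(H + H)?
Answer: 1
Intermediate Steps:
y(Y, H) = 1/(2*H)
V(X, x) = ⅛ (V(X, x) = (½)/4 = (½)*(¼) = ⅛)
8*V(81, 481) = 8*(⅛) = 1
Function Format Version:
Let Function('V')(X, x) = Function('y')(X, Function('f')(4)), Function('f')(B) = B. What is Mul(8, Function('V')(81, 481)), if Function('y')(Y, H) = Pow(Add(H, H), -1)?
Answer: 1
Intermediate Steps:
Function('y')(Y, H) = Mul(Rational(1, 2), Pow(H, -1)) (Function('y')(Y, H) = Pow(Mul(2, H), -1) = Mul(Rational(1, 2), Pow(H, -1)))
Function('V')(X, x) = Rational(1, 8) (Function('V')(X, x) = Mul(Rational(1, 2), Pow(4, -1)) = Mul(Rational(1, 2), Rational(1, 4)) = Rational(1, 8))
Mul(8, Function('V')(81, 481)) = Mul(8, Rational(1, 8)) = 1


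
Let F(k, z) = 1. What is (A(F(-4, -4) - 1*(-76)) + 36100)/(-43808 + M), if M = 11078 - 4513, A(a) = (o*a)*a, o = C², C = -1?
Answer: -42029/37243 ≈ -1.1285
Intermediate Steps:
o = 1 (o = (-1)² = 1)
A(a) = a² (A(a) = (1*a)*a = a*a = a²)
M = 6565
(A(F(-4, -4) - 1*(-76)) + 36100)/(-43808 + M) = ((1 - 1*(-76))² + 36100)/(-43808 + 6565) = ((1 + 76)² + 36100)/(-37243) = (77² + 36100)*(-1/37243) = (5929 + 36100)*(-1/37243) = 42029*(-1/37243) = -42029/37243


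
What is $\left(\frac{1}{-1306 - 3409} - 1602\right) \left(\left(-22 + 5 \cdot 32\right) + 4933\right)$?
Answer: $- \frac{38303448601}{4715} \approx -8.1237 \cdot 10^{6}$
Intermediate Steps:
$\left(\frac{1}{-1306 - 3409} - 1602\right) \left(\left(-22 + 5 \cdot 32\right) + 4933\right) = \left(\frac{1}{-4715} - 1602\right) \left(\left(-22 + 160\right) + 4933\right) = \left(- \frac{1}{4715} - 1602\right) \left(138 + 4933\right) = \left(- \frac{7553431}{4715}\right) 5071 = - \frac{38303448601}{4715}$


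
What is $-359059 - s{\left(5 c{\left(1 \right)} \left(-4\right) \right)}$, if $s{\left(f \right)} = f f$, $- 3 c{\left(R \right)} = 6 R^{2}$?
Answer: $-360659$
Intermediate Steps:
$c{\left(R \right)} = - 2 R^{2}$ ($c{\left(R \right)} = - \frac{6 R^{2}}{3} = - 2 R^{2}$)
$s{\left(f \right)} = f^{2}$
$-359059 - s{\left(5 c{\left(1 \right)} \left(-4\right) \right)} = -359059 - \left(5 \left(- 2 \cdot 1^{2}\right) \left(-4\right)\right)^{2} = -359059 - \left(5 \left(\left(-2\right) 1\right) \left(-4\right)\right)^{2} = -359059 - \left(5 \left(-2\right) \left(-4\right)\right)^{2} = -359059 - \left(\left(-10\right) \left(-4\right)\right)^{2} = -359059 - 40^{2} = -359059 - 1600 = -360659$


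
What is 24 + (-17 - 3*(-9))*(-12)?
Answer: -96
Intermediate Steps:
24 + (-17 - 3*(-9))*(-12) = 24 + (-17 + 27)*(-12) = 24 + 10*(-12) = 24 - 120 = -96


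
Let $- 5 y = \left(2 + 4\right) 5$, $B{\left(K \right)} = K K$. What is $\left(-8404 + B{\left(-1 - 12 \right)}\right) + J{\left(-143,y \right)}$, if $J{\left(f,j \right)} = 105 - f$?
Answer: $-7987$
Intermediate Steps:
$B{\left(K \right)} = K^{2}$
$y = -6$ ($y = - \frac{\left(2 + 4\right) 5}{5} = - \frac{6 \cdot 5}{5} = \left(- \frac{1}{5}\right) 30 = -6$)
$\left(-8404 + B{\left(-1 - 12 \right)}\right) + J{\left(-143,y \right)} = \left(-8404 + \left(-1 - 12\right)^{2}\right) + \left(105 - -143\right) = \left(-8404 + \left(-1 - 12\right)^{2}\right) + \left(105 + 143\right) = \left(-8404 + \left(-13\right)^{2}\right) + 248 = \left(-8404 + 169\right) + 248 = -8235 + 248 = -7987$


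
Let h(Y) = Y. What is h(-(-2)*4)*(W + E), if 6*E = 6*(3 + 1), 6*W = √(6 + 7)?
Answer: 32 + 4*√13/3 ≈ 36.807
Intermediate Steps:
W = √13/6 (W = √(6 + 7)/6 = √13/6 ≈ 0.60093)
E = 4 (E = (6*(3 + 1))/6 = (6*4)/6 = (⅙)*24 = 4)
h(-(-2)*4)*(W + E) = (-(-2)*4)*(√13/6 + 4) = (-2*(-4))*(4 + √13/6) = 8*(4 + √13/6) = 32 + 4*√13/3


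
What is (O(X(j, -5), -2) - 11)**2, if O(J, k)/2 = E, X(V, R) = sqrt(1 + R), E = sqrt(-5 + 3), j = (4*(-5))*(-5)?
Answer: 113 - 44*I*sqrt(2) ≈ 113.0 - 62.225*I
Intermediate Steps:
j = 100 (j = -20*(-5) = 100)
E = I*sqrt(2) (E = sqrt(-2) = I*sqrt(2) ≈ 1.4142*I)
O(J, k) = 2*I*sqrt(2) (O(J, k) = 2*(I*sqrt(2)) = 2*I*sqrt(2))
(O(X(j, -5), -2) - 11)**2 = (2*I*sqrt(2) - 11)**2 = (-11 + 2*I*sqrt(2))**2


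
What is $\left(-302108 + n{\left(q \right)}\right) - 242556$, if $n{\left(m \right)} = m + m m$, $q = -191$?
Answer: $-508374$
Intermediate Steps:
$n{\left(m \right)} = m + m^{2}$
$\left(-302108 + n{\left(q \right)}\right) - 242556 = \left(-302108 - 191 \left(1 - 191\right)\right) - 242556 = \left(-302108 - -36290\right) - 242556 = \left(-302108 + 36290\right) - 242556 = -265818 - 242556 = -508374$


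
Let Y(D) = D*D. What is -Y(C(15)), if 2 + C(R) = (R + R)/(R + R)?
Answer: -1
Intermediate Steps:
C(R) = -1 (C(R) = -2 + (R + R)/(R + R) = -2 + (2*R)/((2*R)) = -2 + (2*R)*(1/(2*R)) = -2 + 1 = -1)
Y(D) = D²
-Y(C(15)) = -1*(-1)² = -1*1 = -1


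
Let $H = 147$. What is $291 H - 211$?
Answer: $42566$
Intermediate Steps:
$291 H - 211 = 291 \cdot 147 - 211 = 42777 - 211 = 42566$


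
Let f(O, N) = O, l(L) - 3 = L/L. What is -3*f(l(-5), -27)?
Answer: -12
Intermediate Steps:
l(L) = 4 (l(L) = 3 + L/L = 3 + 1 = 4)
-3*f(l(-5), -27) = -3*4 = -12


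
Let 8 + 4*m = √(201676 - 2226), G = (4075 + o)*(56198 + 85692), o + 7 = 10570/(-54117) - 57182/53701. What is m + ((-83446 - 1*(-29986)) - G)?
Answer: -239583256236494962/415162431 + 5*√7978/4 ≈ -5.7708e+8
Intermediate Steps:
o = -3429299569/415162431 (o = -7 + (10570/(-54117) - 57182/53701) = -7 + (10570*(-1/54117) - 57182*1/53701) = -7 + (-1510/7731 - 57182/53701) = -7 - 523162552/415162431 = -3429299569/415162431 ≈ -8.2601)
G = 239561060822608840/415162431 (G = (4075 - 3429299569/415162431)*(56198 + 85692) = (1688357606756/415162431)*141890 = 239561060822608840/415162431 ≈ 5.7703e+8)
m = -2 + 5*√7978/4 (m = -2 + √(201676 - 2226)/4 = -2 + √199450/4 = -2 + (5*√7978)/4 = -2 + 5*√7978/4 ≈ 109.65)
m + ((-83446 - 1*(-29986)) - G) = (-2 + 5*√7978/4) + ((-83446 - 1*(-29986)) - 1*239561060822608840/415162431) = (-2 + 5*√7978/4) + ((-83446 + 29986) - 239561060822608840/415162431) = (-2 + 5*√7978/4) + (-53460 - 239561060822608840/415162431) = (-2 + 5*√7978/4) - 239583255406170100/415162431 = -239583256236494962/415162431 + 5*√7978/4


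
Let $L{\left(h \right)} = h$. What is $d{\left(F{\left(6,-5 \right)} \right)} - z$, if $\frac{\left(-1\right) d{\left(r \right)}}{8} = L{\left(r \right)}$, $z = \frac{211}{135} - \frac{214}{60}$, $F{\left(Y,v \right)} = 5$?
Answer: $- \frac{10259}{270} \approx -37.996$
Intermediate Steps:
$z = - \frac{541}{270}$ ($z = 211 \cdot \frac{1}{135} - \frac{107}{30} = \frac{211}{135} - \frac{107}{30} = - \frac{541}{270} \approx -2.0037$)
$d{\left(r \right)} = - 8 r$
$d{\left(F{\left(6,-5 \right)} \right)} - z = \left(-8\right) 5 - - \frac{541}{270} = -40 + \frac{541}{270} = - \frac{10259}{270}$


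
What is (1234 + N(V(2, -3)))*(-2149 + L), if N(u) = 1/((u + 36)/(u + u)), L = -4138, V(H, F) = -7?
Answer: -224898564/29 ≈ -7.7551e+6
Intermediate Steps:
N(u) = 2*u/(36 + u) (N(u) = 1/((36 + u)/((2*u))) = 1/((36 + u)*(1/(2*u))) = 1/((36 + u)/(2*u)) = 2*u/(36 + u))
(1234 + N(V(2, -3)))*(-2149 + L) = (1234 + 2*(-7)/(36 - 7))*(-2149 - 4138) = (1234 + 2*(-7)/29)*(-6287) = (1234 + 2*(-7)*(1/29))*(-6287) = (1234 - 14/29)*(-6287) = (35772/29)*(-6287) = -224898564/29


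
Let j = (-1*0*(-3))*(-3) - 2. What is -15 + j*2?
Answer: -19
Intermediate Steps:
j = -2 (j = (0*(-3))*(-3) - 2 = 0*(-3) - 2 = 0 - 2 = -2)
-15 + j*2 = -15 - 2*2 = -15 - 4 = -19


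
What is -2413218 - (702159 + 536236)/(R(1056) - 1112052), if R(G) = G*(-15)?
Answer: -2721848038061/1127892 ≈ -2.4132e+6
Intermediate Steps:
R(G) = -15*G
-2413218 - (702159 + 536236)/(R(1056) - 1112052) = -2413218 - (702159 + 536236)/(-15*1056 - 1112052) = -2413218 - 1238395/(-15840 - 1112052) = -2413218 - 1238395/(-1127892) = -2413218 - 1238395*(-1)/1127892 = -2413218 - 1*(-1238395/1127892) = -2413218 + 1238395/1127892 = -2721848038061/1127892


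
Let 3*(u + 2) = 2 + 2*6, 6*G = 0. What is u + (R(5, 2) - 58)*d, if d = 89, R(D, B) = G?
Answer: -15478/3 ≈ -5159.3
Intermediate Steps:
G = 0 (G = (⅙)*0 = 0)
R(D, B) = 0
u = 8/3 (u = -2 + (2 + 2*6)/3 = -2 + (2 + 12)/3 = -2 + (⅓)*14 = -2 + 14/3 = 8/3 ≈ 2.6667)
u + (R(5, 2) - 58)*d = 8/3 + (0 - 58)*89 = 8/3 - 58*89 = 8/3 - 5162 = -15478/3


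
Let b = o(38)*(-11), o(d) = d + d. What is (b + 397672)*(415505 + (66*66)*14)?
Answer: 189087988804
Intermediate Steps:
o(d) = 2*d
b = -836 (b = (2*38)*(-11) = 76*(-11) = -836)
(b + 397672)*(415505 + (66*66)*14) = (-836 + 397672)*(415505 + (66*66)*14) = 396836*(415505 + 4356*14) = 396836*(415505 + 60984) = 396836*476489 = 189087988804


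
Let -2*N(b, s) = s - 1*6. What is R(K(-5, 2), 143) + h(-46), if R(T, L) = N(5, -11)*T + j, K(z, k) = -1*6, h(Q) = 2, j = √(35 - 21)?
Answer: -49 + √14 ≈ -45.258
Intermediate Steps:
j = √14 ≈ 3.7417
N(b, s) = 3 - s/2 (N(b, s) = -(s - 1*6)/2 = -(s - 6)/2 = -(-6 + s)/2 = 3 - s/2)
K(z, k) = -6
R(T, L) = √14 + 17*T/2 (R(T, L) = (3 - ½*(-11))*T + √14 = (3 + 11/2)*T + √14 = 17*T/2 + √14 = √14 + 17*T/2)
R(K(-5, 2), 143) + h(-46) = (√14 + (17/2)*(-6)) + 2 = (√14 - 51) + 2 = (-51 + √14) + 2 = -49 + √14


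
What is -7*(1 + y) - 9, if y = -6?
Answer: 26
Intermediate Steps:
-7*(1 + y) - 9 = -7*(1 - 6) - 9 = -7*(-5) - 9 = 35 - 9 = 26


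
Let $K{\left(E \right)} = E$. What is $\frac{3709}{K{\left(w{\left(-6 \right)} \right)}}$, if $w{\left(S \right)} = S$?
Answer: $- \frac{3709}{6} \approx -618.17$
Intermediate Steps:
$\frac{3709}{K{\left(w{\left(-6 \right)} \right)}} = \frac{3709}{-6} = 3709 \left(- \frac{1}{6}\right) = - \frac{3709}{6}$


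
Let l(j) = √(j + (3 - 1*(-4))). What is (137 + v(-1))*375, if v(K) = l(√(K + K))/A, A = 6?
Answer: 51375 + 125*√(7 + I*√2)/2 ≈ 51541.0 + 16.62*I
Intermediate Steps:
l(j) = √(7 + j) (l(j) = √(j + (3 + 4)) = √(j + 7) = √(7 + j))
v(K) = √(7 + √2*√K)/6 (v(K) = √(7 + √(K + K))/6 = √(7 + √(2*K))*(⅙) = √(7 + √2*√K)*(⅙) = √(7 + √2*√K)/6)
(137 + v(-1))*375 = (137 + √(7 + √2*√(-1))/6)*375 = (137 + √(7 + √2*I)/6)*375 = (137 + √(7 + I*√2)/6)*375 = 51375 + 125*√(7 + I*√2)/2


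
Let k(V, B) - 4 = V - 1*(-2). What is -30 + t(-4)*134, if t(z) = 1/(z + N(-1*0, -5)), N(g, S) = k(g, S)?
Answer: 37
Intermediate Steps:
k(V, B) = 6 + V (k(V, B) = 4 + (V - 1*(-2)) = 4 + (V + 2) = 4 + (2 + V) = 6 + V)
N(g, S) = 6 + g
t(z) = 1/(6 + z) (t(z) = 1/(z + (6 - 1*0)) = 1/(z + (6 + 0)) = 1/(z + 6) = 1/(6 + z))
-30 + t(-4)*134 = -30 + 134/(6 - 4) = -30 + 134/2 = -30 + (½)*134 = -30 + 67 = 37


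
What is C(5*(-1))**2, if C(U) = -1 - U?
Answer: 16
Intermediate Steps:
C(5*(-1))**2 = (-1 - 5*(-1))**2 = (-1 - 1*(-5))**2 = (-1 + 5)**2 = 4**2 = 16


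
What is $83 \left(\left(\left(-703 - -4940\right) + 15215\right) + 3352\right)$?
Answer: $1892732$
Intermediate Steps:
$83 \left(\left(\left(-703 - -4940\right) + 15215\right) + 3352\right) = 83 \left(\left(\left(-703 + 4940\right) + 15215\right) + 3352\right) = 83 \left(\left(4237 + 15215\right) + 3352\right) = 83 \left(19452 + 3352\right) = 83 \cdot 22804 = 1892732$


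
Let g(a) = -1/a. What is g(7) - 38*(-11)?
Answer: 2925/7 ≈ 417.86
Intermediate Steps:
g(7) - 38*(-11) = -1/7 - 38*(-11) = -1*⅐ + 418 = -⅐ + 418 = 2925/7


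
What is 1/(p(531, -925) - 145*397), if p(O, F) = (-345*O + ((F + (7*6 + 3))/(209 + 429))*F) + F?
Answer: -29/6971865 ≈ -4.1596e-6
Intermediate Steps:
p(O, F) = F - 345*O + F*(45/638 + F/638) (p(O, F) = (-345*O + ((F + (42 + 3))/638)*F) + F = (-345*O + ((F + 45)*(1/638))*F) + F = (-345*O + ((45 + F)*(1/638))*F) + F = (-345*O + (45/638 + F/638)*F) + F = (-345*O + F*(45/638 + F/638)) + F = F - 345*O + F*(45/638 + F/638))
1/(p(531, -925) - 145*397) = 1/((-345*531 + (1/638)*(-925)² + (683/638)*(-925)) - 145*397) = 1/((-183195 + (1/638)*855625 - 631775/638) - 57565) = 1/((-183195 + 855625/638 - 631775/638) - 57565) = 1/(-5302480/29 - 57565) = 1/(-6971865/29) = -29/6971865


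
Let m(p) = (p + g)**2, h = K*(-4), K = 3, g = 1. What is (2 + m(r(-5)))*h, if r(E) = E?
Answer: -216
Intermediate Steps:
h = -12 (h = 3*(-4) = -12)
m(p) = (1 + p)**2 (m(p) = (p + 1)**2 = (1 + p)**2)
(2 + m(r(-5)))*h = (2 + (1 - 5)**2)*(-12) = (2 + (-4)**2)*(-12) = (2 + 16)*(-12) = 18*(-12) = -216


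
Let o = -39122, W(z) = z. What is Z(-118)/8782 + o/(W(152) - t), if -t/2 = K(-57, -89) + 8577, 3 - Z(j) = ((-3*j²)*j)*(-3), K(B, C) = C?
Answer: 63233287711/37604524 ≈ 1681.5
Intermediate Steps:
Z(j) = 3 - 9*j³ (Z(j) = 3 - (-3*j²)*j*(-3) = 3 - (-3*j³)*(-3) = 3 - 9*j³)
t = -16976 (t = -2*(-89 + 8577) = -2*8488 = -16976)
Z(-118)/8782 + o/(W(152) - t) = (3 - 9*(-118)³)/8782 - 39122/(152 - 1*(-16976)) = (3 - 9*(-1643032))*(1/8782) - 39122/(152 + 16976) = (3 + 14787288)*(1/8782) - 39122/17128 = 14787291*(1/8782) - 39122*1/17128 = 14787291/8782 - 19561/8564 = 63233287711/37604524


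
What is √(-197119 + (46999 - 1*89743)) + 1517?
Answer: 1517 + I*√239863 ≈ 1517.0 + 489.76*I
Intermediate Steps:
√(-197119 + (46999 - 1*89743)) + 1517 = √(-197119 + (46999 - 89743)) + 1517 = √(-197119 - 42744) + 1517 = √(-239863) + 1517 = I*√239863 + 1517 = 1517 + I*√239863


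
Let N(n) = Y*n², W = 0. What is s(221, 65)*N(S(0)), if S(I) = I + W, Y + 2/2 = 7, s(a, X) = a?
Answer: 0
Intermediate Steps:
Y = 6 (Y = -1 + 7 = 6)
S(I) = I (S(I) = I + 0 = I)
N(n) = 6*n²
s(221, 65)*N(S(0)) = 221*(6*0²) = 221*(6*0) = 221*0 = 0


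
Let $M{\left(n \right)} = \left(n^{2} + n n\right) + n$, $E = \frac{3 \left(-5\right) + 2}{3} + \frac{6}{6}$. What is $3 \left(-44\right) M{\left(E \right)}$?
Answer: $- \frac{7480}{3} \approx -2493.3$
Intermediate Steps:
$E = - \frac{10}{3}$ ($E = \left(-15 + 2\right) \frac{1}{3} + 6 \cdot \frac{1}{6} = \left(-13\right) \frac{1}{3} + 1 = - \frac{13}{3} + 1 = - \frac{10}{3} \approx -3.3333$)
$M{\left(n \right)} = n + 2 n^{2}$ ($M{\left(n \right)} = \left(n^{2} + n^{2}\right) + n = 2 n^{2} + n = n + 2 n^{2}$)
$3 \left(-44\right) M{\left(E \right)} = 3 \left(-44\right) \left(- \frac{10 \left(1 + 2 \left(- \frac{10}{3}\right)\right)}{3}\right) = - 132 \left(- \frac{10 \left(1 - \frac{20}{3}\right)}{3}\right) = - 132 \left(\left(- \frac{10}{3}\right) \left(- \frac{17}{3}\right)\right) = \left(-132\right) \frac{170}{9} = - \frac{7480}{3}$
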